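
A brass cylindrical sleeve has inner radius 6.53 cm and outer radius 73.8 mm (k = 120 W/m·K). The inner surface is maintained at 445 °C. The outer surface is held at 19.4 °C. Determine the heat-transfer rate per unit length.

Q' = 2.62×10^6 W/m

Q' = 2πk·ΔT/ln(r₂/r₁) = 2π × 120 × 425.6 / ln(0.0738/0.0653) = 2.62×10^6 W/m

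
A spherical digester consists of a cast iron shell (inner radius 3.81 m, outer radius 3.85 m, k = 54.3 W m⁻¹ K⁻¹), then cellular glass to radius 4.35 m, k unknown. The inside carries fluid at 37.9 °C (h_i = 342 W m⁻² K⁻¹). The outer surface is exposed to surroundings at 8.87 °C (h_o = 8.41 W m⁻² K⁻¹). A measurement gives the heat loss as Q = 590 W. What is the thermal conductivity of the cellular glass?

k = 0.0488 W/m·K

ΣR = ΔT/Q = |37.9 − 8.87|/590 = 0.04920 K/W
Known resistances:
  R_conv,in = 1/(4πr²h) = 1/(4π·3.81²·342) = 1.603×10^-5 K/W
  R_cast iron = (1/3.81 − 1/3.85)/(4πk) = 0.002727/(4π·54.3) = 3.996×10^-6 K/W
  R_conv,out = 1/(4πr²h) = 1/(4π·4.35²·8.41) = 5.001×10^-4 K/W
R_cellular glass = ΣR − ΣR_known = 0.04920 − 5.201×10^-4 = 0.04868 K/W
(1/r₁−1/r₂)/(4πk) = 0.04868 ⇒ k = 0.02986/(4π·0.04868) = 0.0488 W/m·K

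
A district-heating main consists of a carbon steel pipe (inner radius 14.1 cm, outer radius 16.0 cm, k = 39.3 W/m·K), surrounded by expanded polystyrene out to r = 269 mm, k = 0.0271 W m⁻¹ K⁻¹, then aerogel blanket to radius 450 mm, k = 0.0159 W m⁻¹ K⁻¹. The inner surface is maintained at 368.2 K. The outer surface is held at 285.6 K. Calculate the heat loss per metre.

Treat each layer as a resistance in series:
  R'_carbon steel = ln(0.160/0.141)/(2πk) = 0.1264/(2π·39.3) = 5.119×10^-4 m·K/W
  R'_expanded polystyrene = ln(0.269/0.160)/(2πk) = 0.5195/(2π·0.0271) = 3.051 m·K/W
  R'_aerogel blanket = ln(0.450/0.269)/(2πk) = 0.5145/(2π·0.0159) = 5.150 m·K/W
ΣR = 5.119×10^-4 + 3.051 + 5.150 = 8.202 m·K/W
Q' = ΔT/ΣR = (368.2 K − 285.6 K)/8.202 = 10.1 W/m

Q' = 10.1 W/m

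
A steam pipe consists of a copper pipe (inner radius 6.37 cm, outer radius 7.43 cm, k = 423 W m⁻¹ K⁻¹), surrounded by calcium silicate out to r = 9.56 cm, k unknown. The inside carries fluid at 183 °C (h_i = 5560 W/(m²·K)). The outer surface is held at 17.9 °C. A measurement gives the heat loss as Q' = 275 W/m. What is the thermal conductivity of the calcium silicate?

ΣR = ΔT/Q' = |183 − 17.9|/275 = 0.6004 m·K/W
Known resistances:
  R'_conv,in = 1/(2πr h) = 1/(2π·0.0637·5560) = 4.494×10^-4 m·K/W
  R'_copper = ln(0.0743/0.0637)/(2πk) = 0.1539/(2π·423) = 5.792×10^-5 m·K/W
R_calcium silicate = ΣR − ΣR_known = 0.6004 − 5.073×10^-4 = 0.5999 m·K/W
ln(r₂/r₁)/(2πk) = 0.5999 ⇒ k = 0.2521/(2π·0.5999) = 0.0669 W/m·K

k = 0.0669 W/m·K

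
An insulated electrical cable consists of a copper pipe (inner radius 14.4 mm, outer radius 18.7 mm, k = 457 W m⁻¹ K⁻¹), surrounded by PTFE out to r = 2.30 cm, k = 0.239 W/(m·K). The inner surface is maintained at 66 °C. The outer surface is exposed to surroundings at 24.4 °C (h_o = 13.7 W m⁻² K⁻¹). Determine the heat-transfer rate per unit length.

Resistance network (inner→outer):
  R'_copper = ln(0.0187/0.0144)/(2πk) = 0.2613/(2π·457) = 9.100×10^-5 m·K/W
  R'_PTFE = ln(0.0230/0.0187)/(2πk) = 0.2070/(2π·0.239) = 0.1378 m·K/W
  R'_conv,out = 1/(2πr h) = 1/(2π·0.0230·13.7) = 0.5051 m·K/W
ΣR = 9.100×10^-5 + 0.1378 + 0.5051 = 0.6430 m·K/W
Q' = ΔT/ΣR = (66 °C − 24.4 °C)/0.6430 = 64.7 W/m

Q' = 64.7 W/m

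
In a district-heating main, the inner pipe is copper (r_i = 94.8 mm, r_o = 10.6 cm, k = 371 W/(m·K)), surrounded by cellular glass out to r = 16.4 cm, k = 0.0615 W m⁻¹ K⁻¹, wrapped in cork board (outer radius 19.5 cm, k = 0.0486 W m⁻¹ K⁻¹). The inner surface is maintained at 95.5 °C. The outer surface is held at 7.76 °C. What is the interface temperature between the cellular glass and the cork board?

T = 37.1 °C

Treat each layer as a resistance in series:
  R'_copper = ln(0.106/0.0948)/(2πk) = 0.1117/(2π·371) = 4.791×10^-5 m·K/W
  R'_cellular glass = ln(0.164/0.106)/(2πk) = 0.4364/(2π·0.0615) = 1.129 m·K/W
  R'_cork board = ln(0.195/0.164)/(2πk) = 0.1731/(2π·0.0486) = 0.5670 m·K/W
ΣR = 4.791×10^-5 + 1.129 + 0.5670 = 1.696 m·K/W
Q' = ΔT/ΣR = (95.5 °C − 7.76 °C)/1.696 = 51.73 W/m
From the inner boundary to the cellular glass/cork board interface, ΣR_partial = 1.129 m·K/W.
T_interface = T_in − Q'·ΣR_partial = 95.5 °C − (51.73)(1.129) = 37.1 °C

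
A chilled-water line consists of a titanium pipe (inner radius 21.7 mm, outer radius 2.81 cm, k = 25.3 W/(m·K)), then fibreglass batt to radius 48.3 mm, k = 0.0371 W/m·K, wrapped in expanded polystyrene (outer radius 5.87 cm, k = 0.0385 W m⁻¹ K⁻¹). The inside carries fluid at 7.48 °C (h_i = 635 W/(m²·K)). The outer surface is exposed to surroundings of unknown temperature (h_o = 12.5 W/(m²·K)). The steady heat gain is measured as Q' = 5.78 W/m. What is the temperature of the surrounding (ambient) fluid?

T_out = 26.9 °C

Series resistances:
  R'_conv,in = 1/(2πr h) = 1/(2π·0.0217·635) = 0.01155 m·K/W
  R'_titanium = ln(0.0281/0.0217)/(2πk) = 0.2585/(2π·25.3) = 0.001626 m·K/W
  R'_fibreglass batt = ln(0.0483/0.0281)/(2πk) = 0.5417/(2π·0.0371) = 2.324 m·K/W
  R'_expanded polystyrene = ln(0.0587/0.0483)/(2πk) = 0.1950/(2π·0.0385) = 0.8061 m·K/W
  R'_conv,out = 1/(2πr h) = 1/(2π·0.0587·12.5) = 0.2169 m·K/W
ΣR = 3.360 m·K/W
ΔT = Q'·ΣR = 5.78 × 3.360 = 19.42 K
Heat flows inward, so T_out = T_in + ΔT = 7.48 + 19.42 = 26.9 °C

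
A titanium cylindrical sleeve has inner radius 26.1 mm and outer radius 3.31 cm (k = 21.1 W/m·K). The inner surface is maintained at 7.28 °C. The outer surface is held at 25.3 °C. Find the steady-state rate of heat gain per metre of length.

Q' = 10100 W/m

Q' = 2πk·ΔT/ln(r₂/r₁) = 2π × 21.1 × 18.02 / ln(0.0331/0.0261) = 10100 W/m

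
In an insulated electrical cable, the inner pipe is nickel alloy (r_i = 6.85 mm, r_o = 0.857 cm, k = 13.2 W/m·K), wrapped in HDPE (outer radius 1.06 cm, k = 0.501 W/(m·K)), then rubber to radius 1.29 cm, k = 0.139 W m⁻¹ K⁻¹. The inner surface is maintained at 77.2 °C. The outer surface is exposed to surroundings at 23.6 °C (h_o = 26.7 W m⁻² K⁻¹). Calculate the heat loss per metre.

Q' = 70.8 W/m

Treat each layer as a resistance in series:
  R'_nickel alloy = ln(0.00857/0.00685)/(2πk) = 0.2240/(2π·13.2) = 0.002701 m·K/W
  R'_HDPE = ln(0.0106/0.00857)/(2πk) = 0.2126/(2π·0.501) = 0.06753 m·K/W
  R'_rubber = ln(0.0129/0.0106)/(2πk) = 0.1964/(2π·0.139) = 0.2248 m·K/W
  R'_conv,out = 1/(2πr h) = 1/(2π·0.0129·26.7) = 0.4621 m·K/W
ΣR = 0.002701 + 0.06753 + 0.2248 + 0.4621 = 0.7571 m·K/W
Q' = ΔT/ΣR = (77.2 °C − 23.6 °C)/0.7571 = 70.8 W/m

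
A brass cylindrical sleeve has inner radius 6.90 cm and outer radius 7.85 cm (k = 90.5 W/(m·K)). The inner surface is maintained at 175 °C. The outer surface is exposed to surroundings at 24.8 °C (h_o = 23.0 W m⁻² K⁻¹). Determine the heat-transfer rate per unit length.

Q' = 1700 W/m

Resistance network (inner→outer):
  R'_brass = ln(0.0785/0.0690)/(2πk) = 0.1290/(2π·90.5) = 2.268×10^-4 m·K/W
  R'_conv,out = 1/(2πr h) = 1/(2π·0.0785·23.0) = 0.08815 m·K/W
ΣR = 2.268×10^-4 + 0.08815 = 0.08838 m·K/W
Q' = ΔT/ΣR = (175 °C − 24.8 °C)/0.08838 = 1700 W/m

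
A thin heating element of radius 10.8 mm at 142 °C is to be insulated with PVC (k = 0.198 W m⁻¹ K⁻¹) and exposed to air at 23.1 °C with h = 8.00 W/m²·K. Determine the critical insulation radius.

r_cr = 2.48 cm

For a cylinder, r_cr = k_ins/h = 0.198/8.00 = 0.0248 m = 2.48 cm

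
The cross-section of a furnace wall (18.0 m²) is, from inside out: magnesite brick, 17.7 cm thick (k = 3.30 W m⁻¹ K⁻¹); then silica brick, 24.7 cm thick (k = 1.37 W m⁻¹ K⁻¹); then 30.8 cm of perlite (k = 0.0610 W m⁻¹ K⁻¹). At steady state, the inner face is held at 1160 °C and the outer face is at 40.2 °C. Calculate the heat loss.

Treat each layer as a resistance in series:
  R_magnesite brick = L/(kA) = 0.177/(3.30·18.0) = 0.002980 K/W
  R_silica brick = L/(kA) = 0.247/(1.37·18.0) = 0.01002 K/W
  R_perlite = L/(kA) = 0.308/(0.0610·18.0) = 0.2805 K/W
ΣR = 0.002980 + 0.01002 + 0.2805 = 0.2935 K/W
Q = ΔT/ΣR = (1160 °C − 40.2 °C)/0.2935 = 3820 W

Q = 3.82 kW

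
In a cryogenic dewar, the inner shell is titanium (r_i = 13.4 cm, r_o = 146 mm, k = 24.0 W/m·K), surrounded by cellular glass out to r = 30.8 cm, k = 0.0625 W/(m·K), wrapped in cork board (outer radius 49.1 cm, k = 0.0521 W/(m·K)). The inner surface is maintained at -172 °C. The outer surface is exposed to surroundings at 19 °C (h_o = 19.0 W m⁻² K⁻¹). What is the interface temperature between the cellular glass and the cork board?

T = -36.2 °C

Treat each layer as a resistance in series:
  R_titanium = (1/0.134 − 1/0.146)/(4πk) = 0.6134/(4π·24.0) = 0.002034 K/W
  R_cellular glass = (1/0.146 − 1/0.308)/(4πk) = 3.603/(4π·0.0625) = 4.587 K/W
  R_cork board = (1/0.308 − 1/0.491)/(4πk) = 1.210/(4π·0.0521) = 1.848 K/W
  R_conv,out = 1/(4πr²h) = 1/(4π·0.491²·19.0) = 0.01737 K/W
ΣR = 0.002034 + 4.587 + 1.848 + 0.01737 = 6.454 K/W
Q = ΔT/ΣR = (-172 °C − 19 °C)/6.454 = -29.59 W
From the inner boundary to the cellular glass/cork board interface, ΣR_partial = 4.589 K/W.
T_interface = T_in − Q·ΣR_partial = -172 °C − (-29.59)(4.589) = -36.2 °C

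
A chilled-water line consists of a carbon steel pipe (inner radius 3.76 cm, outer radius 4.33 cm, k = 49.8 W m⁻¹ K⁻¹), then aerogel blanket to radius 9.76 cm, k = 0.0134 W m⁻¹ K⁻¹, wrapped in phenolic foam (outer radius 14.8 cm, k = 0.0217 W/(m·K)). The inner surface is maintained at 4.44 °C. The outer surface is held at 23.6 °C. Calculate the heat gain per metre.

Q' = 1.51 W/m

Resistance network (inner→outer):
  R'_carbon steel = ln(0.0433/0.0376)/(2πk) = 0.1411/(2π·49.8) = 4.511×10^-4 m·K/W
  R'_aerogel blanket = ln(0.0976/0.0433)/(2πk) = 0.8127/(2π·0.0134) = 9.653 m·K/W
  R'_phenolic foam = ln(0.148/0.0976)/(2πk) = 0.4163/(2π·0.0217) = 3.054 m·K/W
ΣR = 4.511×10^-4 + 9.653 + 3.054 = 12.71 m·K/W
Q' = ΔT/ΣR = (4.44 °C − 23.6 °C)/12.71 = -1.51 W/m
(Negative Q' ⇒ heat flows inward; heat gain = 1.51 W/m.)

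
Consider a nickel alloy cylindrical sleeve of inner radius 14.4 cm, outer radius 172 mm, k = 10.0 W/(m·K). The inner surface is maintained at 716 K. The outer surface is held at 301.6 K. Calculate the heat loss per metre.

Q' = 1.47×10^5 W/m

Q' = 2πk·ΔT/ln(r₂/r₁) = 2π × 10.0 × 414.4 / ln(0.172/0.144) = 1.47×10^5 W/m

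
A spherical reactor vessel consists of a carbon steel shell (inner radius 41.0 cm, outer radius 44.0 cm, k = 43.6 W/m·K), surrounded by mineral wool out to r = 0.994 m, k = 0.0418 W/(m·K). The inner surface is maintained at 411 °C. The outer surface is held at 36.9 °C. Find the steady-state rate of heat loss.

Q = 155 W

Series thermal resistances, inner to outer:
  R_carbon steel = (1/0.410 − 1/0.440)/(4πk) = 0.1663/(4π·43.6) = 3.035×10^-4 K/W
  R_mineral wool = (1/0.440 − 1/0.994)/(4πk) = 1.267/(4π·0.0418) = 2.411 K/W
ΣR = 3.035×10^-4 + 2.411 = 2.411 K/W
Q = ΔT/ΣR = (411 °C − 36.9 °C)/2.411 = 155 W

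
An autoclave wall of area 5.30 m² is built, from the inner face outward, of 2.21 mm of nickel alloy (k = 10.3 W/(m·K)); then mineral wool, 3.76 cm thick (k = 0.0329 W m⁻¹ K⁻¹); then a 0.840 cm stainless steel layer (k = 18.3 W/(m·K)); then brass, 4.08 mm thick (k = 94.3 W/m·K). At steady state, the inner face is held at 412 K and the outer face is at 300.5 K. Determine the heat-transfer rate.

Treat each layer as a resistance in series:
  R_nickel alloy = L/(kA) = 0.00221/(10.3·5.30) = 4.048×10^-5 K/W
  R_mineral wool = L/(kA) = 0.0376/(0.0329·5.30) = 0.2156 K/W
  R_stainless steel = L/(kA) = 0.00840/(18.3·5.30) = 8.661×10^-5 K/W
  R_brass = L/(kA) = 0.00408/(94.3·5.30) = 8.163×10^-6 K/W
ΣR = 4.048×10^-5 + 0.2156 + 8.661×10^-5 + 8.163×10^-6 = 0.2157 K/W
Q = ΔT/ΣR = (412 K − 300.5 K)/0.2157 = 517 W

Q = 517 W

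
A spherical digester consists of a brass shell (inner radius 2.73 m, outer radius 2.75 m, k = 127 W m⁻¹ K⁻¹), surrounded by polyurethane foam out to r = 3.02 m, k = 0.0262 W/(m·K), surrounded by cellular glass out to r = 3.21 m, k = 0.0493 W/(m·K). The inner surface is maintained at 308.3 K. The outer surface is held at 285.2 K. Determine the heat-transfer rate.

Q = 177 W

Resistance network (inner→outer):
  R_brass = (1/2.73 − 1/2.75)/(4πk) = 0.002664/(4π·127) = 1.669×10^-6 K/W
  R_polyurethane foam = (1/2.75 − 1/3.02)/(4πk) = 0.03251/(4π·0.0262) = 0.09874 K/W
  R_cellular glass = (1/3.02 − 1/3.21)/(4πk) = 0.01960/(4π·0.0493) = 0.03164 K/W
ΣR = 1.669×10^-6 + 0.09874 + 0.03164 = 0.1304 K/W
Q = ΔT/ΣR = (308.3 K − 285.2 K)/0.1304 = 177 W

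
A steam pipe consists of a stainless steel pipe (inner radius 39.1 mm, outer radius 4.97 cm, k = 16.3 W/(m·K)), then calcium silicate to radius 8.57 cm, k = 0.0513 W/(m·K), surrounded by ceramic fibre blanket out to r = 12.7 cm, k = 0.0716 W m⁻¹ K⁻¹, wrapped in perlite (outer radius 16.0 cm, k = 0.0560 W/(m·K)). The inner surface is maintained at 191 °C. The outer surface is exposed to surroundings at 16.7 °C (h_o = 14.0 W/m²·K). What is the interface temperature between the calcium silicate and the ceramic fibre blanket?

Series thermal resistances, inner to outer:
  R'_stainless steel = ln(0.0497/0.0391)/(2πk) = 0.2399/(2π·16.3) = 0.002342 m·K/W
  R'_calcium silicate = ln(0.0857/0.0497)/(2πk) = 0.5448/(2π·0.0513) = 1.690 m·K/W
  R'_ceramic fibre blanket = ln(0.127/0.0857)/(2πk) = 0.3933/(2π·0.0716) = 0.8743 m·K/W
  R'_perlite = ln(0.160/0.127)/(2πk) = 0.2310/(2π·0.0560) = 0.6565 m·K/W
  R'_conv,out = 1/(2πr h) = 1/(2π·0.160·14.0) = 0.07105 m·K/W
ΣR = 0.002342 + 1.690 + 0.8743 + 0.6565 + 0.07105 = 3.294 m·K/W
Q' = ΔT/ΣR = (191 °C − 16.7 °C)/3.294 = 52.91 W/m
From the inner boundary to the calcium silicate/ceramic fibre blanket interface, ΣR_partial = 1.692 m·K/W.
T_interface = T_in − Q'·ΣR_partial = 191 °C − (52.91)(1.692) = 101 °C

T = 101 °C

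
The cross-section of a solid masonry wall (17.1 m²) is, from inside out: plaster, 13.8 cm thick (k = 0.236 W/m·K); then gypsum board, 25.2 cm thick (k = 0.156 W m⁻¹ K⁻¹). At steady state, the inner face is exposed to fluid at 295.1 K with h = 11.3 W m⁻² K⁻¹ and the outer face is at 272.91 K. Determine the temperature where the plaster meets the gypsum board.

T = 288.6 K

Series thermal resistances, inner to outer:
  R_conv,in = 1/(hA) = 1/(11.3·17.1) = 0.005175 K/W
  R_plaster = L/(kA) = 0.138/(0.236·17.1) = 0.03420 K/W
  R_gypsum board = L/(kA) = 0.252/(0.156·17.1) = 0.09447 K/W
ΣR = 0.005175 + 0.03420 + 0.09447 = 0.1338 K/W
Q = ΔT/ΣR = (295.1 K − 272.91 K)/0.1338 = 165.8 W
From the inner boundary to the plaster/gypsum board interface, ΣR_partial = 0.03938 K/W.
T_interface = T_in − Q·ΣR_partial = 295.1 K − (165.8)(0.03938) = 288.6 K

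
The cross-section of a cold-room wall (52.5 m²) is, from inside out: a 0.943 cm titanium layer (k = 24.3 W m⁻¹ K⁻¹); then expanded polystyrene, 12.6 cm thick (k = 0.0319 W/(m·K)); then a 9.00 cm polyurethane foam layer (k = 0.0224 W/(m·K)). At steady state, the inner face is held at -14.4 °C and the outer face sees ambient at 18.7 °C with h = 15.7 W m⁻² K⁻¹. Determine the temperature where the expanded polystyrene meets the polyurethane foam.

T = 1.88 °C

Treat each layer as a resistance in series:
  R_titanium = L/(kA) = 0.00943/(24.3·52.5) = 7.392×10^-6 K/W
  R_expanded polystyrene = L/(kA) = 0.126/(0.0319·52.5) = 0.07524 K/W
  R_polyurethane foam = L/(kA) = 0.0900/(0.0224·52.5) = 0.07653 K/W
  R_conv,out = 1/(hA) = 1/(15.7·52.5) = 0.001213 K/W
ΣR = 7.392×10^-6 + 0.07524 + 0.07653 + 0.001213 = 0.1530 K/W
Q = ΔT/ΣR = (-14.4 °C − 18.7 °C)/0.1530 = -216.3 W
From the inner boundary to the expanded polystyrene/polyurethane foam interface, ΣR_partial = 0.07525 K/W.
T_interface = T_in − Q·ΣR_partial = -14.4 °C − (-216.3)(0.07525) = 1.88 °C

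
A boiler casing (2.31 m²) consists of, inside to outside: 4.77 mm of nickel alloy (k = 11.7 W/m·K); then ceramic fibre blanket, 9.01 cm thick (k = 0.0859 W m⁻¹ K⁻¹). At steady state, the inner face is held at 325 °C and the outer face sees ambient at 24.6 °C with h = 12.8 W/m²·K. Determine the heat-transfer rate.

Q = 615 W

Series thermal resistances, inner to outer:
  R_nickel alloy = L/(kA) = 0.00477/(11.7·2.31) = 1.765×10^-4 K/W
  R_ceramic fibre blanket = L/(kA) = 0.0901/(0.0859·2.31) = 0.4541 K/W
  R_conv,out = 1/(hA) = 1/(12.8·2.31) = 0.03382 K/W
ΣR = 1.765×10^-4 + 0.4541 + 0.03382 = 0.4881 K/W
Q = ΔT/ΣR = (325 °C − 24.6 °C)/0.4881 = 615 W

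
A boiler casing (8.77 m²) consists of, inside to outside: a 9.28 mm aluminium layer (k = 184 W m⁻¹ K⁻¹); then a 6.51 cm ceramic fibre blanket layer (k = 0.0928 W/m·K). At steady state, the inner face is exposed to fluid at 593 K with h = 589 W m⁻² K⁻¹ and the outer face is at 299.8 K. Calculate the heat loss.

Treat each layer as a resistance in series:
  R_conv,in = 1/(hA) = 1/(589·8.77) = 1.936×10^-4 K/W
  R_aluminium = L/(kA) = 0.00928/(184·8.77) = 5.751×10^-6 K/W
  R_ceramic fibre blanket = L/(kA) = 0.0651/(0.0928·8.77) = 0.07999 K/W
ΣR = 1.936×10^-4 + 5.751×10^-6 + 0.07999 = 0.08019 K/W
Q = ΔT/ΣR = (593 K − 299.8 K)/0.08019 = 3660 W

Q = 3.66 kW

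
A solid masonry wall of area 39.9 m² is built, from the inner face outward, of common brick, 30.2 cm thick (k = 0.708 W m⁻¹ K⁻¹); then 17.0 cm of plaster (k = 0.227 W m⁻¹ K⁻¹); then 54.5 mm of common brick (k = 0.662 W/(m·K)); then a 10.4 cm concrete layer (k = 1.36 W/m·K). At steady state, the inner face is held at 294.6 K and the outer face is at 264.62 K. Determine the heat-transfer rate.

Q = 897 W

Treat each layer as a resistance in series:
  R_common brick = L/(kA) = 0.302/(0.708·39.9) = 0.01069 K/W
  R_plaster = L/(kA) = 0.170/(0.227·39.9) = 0.01877 K/W
  R_common brick = L/(kA) = 0.0545/(0.662·39.9) = 0.002063 K/W
  R_concrete = L/(kA) = 0.104/(1.36·39.9) = 0.001917 K/W
ΣR = 0.01069 + 0.01877 + 0.002063 + 0.001917 = 0.03344 K/W
Q = ΔT/ΣR = (294.6 K − 264.62 K)/0.03344 = 897 W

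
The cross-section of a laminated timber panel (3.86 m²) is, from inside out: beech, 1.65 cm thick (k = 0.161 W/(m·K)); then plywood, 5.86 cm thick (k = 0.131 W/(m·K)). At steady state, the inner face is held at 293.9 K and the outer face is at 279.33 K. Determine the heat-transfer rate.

Treat each layer as a resistance in series:
  R_beech = L/(kA) = 0.0165/(0.161·3.86) = 0.02655 K/W
  R_plywood = L/(kA) = 0.0586/(0.131·3.86) = 0.1159 K/W
ΣR = 0.02655 + 0.1159 = 0.1424 K/W
Q = ΔT/ΣR = (293.9 K − 279.33 K)/0.1424 = 102 W

Q = 102 W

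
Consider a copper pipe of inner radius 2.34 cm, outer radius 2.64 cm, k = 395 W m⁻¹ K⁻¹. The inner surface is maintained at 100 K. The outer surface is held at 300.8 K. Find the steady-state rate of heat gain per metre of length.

Q' = 2πk·ΔT/ln(r₂/r₁) = 2π × 395 × 200.8 / ln(0.0264/0.0234) = 4.13×10^6 W/m

Q' = 4.13×10^6 W/m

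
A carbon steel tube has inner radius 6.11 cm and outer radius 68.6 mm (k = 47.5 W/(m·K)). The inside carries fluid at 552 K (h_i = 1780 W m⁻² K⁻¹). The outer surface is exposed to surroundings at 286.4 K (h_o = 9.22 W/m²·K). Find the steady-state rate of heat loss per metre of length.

Q' = 1050 W/m

Series thermal resistances, inner to outer:
  R'_conv,in = 1/(2πr h) = 1/(2π·0.0611·1780) = 0.001463 m·K/W
  R'_carbon steel = ln(0.0686/0.0611)/(2πk) = 0.1158/(2π·47.5) = 3.879×10^-4 m·K/W
  R'_conv,out = 1/(2πr h) = 1/(2π·0.0686·9.22) = 0.2516 m·K/W
ΣR = 0.001463 + 3.879×10^-4 + 0.2516 = 0.2535 m·K/W
Q' = ΔT/ΣR = (552 K − 286.4 K)/0.2535 = 1050 W/m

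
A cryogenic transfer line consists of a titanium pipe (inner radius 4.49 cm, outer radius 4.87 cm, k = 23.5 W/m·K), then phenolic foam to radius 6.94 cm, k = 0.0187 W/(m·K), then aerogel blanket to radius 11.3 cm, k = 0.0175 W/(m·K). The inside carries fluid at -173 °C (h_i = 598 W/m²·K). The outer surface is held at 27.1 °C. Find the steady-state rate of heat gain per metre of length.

Q' = 26.8 W/m

Series thermal resistances, inner to outer:
  R'_conv,in = 1/(2πr h) = 1/(2π·0.0449·598) = 0.005928 m·K/W
  R'_titanium = ln(0.0487/0.0449)/(2πk) = 0.08124/(2π·23.5) = 5.502×10^-4 m·K/W
  R'_phenolic foam = ln(0.0694/0.0487)/(2πk) = 0.3542/(2π·0.0187) = 3.015 m·K/W
  R'_aerogel blanket = ln(0.113/0.0694)/(2πk) = 0.4875/(2π·0.0175) = 4.434 m·K/W
ΣR = 0.005928 + 5.502×10^-4 + 3.015 + 4.434 = 7.455 m·K/W
Q' = ΔT/ΣR = (-173 °C − 27.1 °C)/7.455 = -26.8 W/m
(Negative Q' ⇒ heat flows inward; heat gain = 26.8 W/m.)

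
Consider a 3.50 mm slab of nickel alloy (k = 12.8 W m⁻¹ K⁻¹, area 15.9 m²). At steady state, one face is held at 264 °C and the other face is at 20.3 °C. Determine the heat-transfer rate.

Q = kA·ΔT/L = 12.8 × 15.9 × |264 °C − 20.3 °C| / 0.00350 = 1.42×10^7 W

Q = 14200 kW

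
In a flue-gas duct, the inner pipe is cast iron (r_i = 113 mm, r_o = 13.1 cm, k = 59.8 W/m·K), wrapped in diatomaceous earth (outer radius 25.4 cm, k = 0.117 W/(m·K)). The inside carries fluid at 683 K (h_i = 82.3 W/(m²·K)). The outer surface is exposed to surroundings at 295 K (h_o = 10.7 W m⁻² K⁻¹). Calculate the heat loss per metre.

Q' = 397 W/m

Series thermal resistances, inner to outer:
  R'_conv,in = 1/(2πr h) = 1/(2π·0.113·82.3) = 0.01711 m·K/W
  R'_cast iron = ln(0.131/0.113)/(2πk) = 0.1478/(2π·59.8) = 3.934×10^-4 m·K/W
  R'_diatomaceous earth = ln(0.254/0.131)/(2πk) = 0.6621/(2π·0.117) = 0.9007 m·K/W
  R'_conv,out = 1/(2πr h) = 1/(2π·0.254·10.7) = 0.05856 m·K/W
ΣR = 0.01711 + 3.934×10^-4 + 0.9007 + 0.05856 = 0.9768 m·K/W
Q' = ΔT/ΣR = (683 K − 295 K)/0.9768 = 397 W/m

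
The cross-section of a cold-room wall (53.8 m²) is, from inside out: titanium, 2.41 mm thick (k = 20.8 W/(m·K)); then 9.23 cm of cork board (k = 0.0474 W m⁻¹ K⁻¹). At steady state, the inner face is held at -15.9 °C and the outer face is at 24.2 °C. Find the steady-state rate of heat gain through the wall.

Series thermal resistances, inner to outer:
  R_titanium = L/(kA) = 0.00241/(20.8·53.8) = 2.154×10^-6 K/W
  R_cork board = L/(kA) = 0.0923/(0.0474·53.8) = 0.03619 K/W
ΣR = 2.154×10^-6 + 0.03619 = 0.03619 K/W
Q = ΔT/ΣR = (-15.9 °C − 24.2 °C)/0.03619 = -1110 W
(Negative Q ⇒ heat flows inward; heat gain = 1110 W.)

Q = 1110 W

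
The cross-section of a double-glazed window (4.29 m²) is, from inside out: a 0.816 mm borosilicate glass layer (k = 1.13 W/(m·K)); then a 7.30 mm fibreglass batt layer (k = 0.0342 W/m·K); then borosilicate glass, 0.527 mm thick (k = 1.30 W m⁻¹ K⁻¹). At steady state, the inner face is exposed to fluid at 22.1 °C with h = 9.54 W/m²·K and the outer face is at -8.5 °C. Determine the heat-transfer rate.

Series thermal resistances, inner to outer:
  R_conv,in = 1/(hA) = 1/(9.54·4.29) = 0.02443 K/W
  R_borosilicate glass = L/(kA) = 8.16×10^-4/(1.13·4.29) = 1.683×10^-4 K/W
  R_fibreglass batt = L/(kA) = 0.00730/(0.0342·4.29) = 0.04976 K/W
  R_borosilicate glass = L/(kA) = 5.27×10^-4/(1.30·4.29) = 9.450×10^-5 K/W
ΣR = 0.02443 + 1.683×10^-4 + 0.04976 + 9.450×10^-5 = 0.07445 K/W
Q = ΔT/ΣR = (22.1 °C − -8.5 °C)/0.07445 = 411 W

Q = 411 W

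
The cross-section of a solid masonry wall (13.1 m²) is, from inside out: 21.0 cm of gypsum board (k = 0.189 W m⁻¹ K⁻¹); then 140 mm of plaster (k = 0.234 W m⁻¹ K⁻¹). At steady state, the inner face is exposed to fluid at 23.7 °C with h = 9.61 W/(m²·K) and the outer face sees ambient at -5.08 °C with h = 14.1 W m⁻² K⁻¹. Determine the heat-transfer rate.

Q = 200 W

Treat each layer as a resistance in series:
  R_conv,in = 1/(hA) = 1/(9.61·13.1) = 0.007943 K/W
  R_gypsum board = L/(kA) = 0.210/(0.189·13.1) = 0.08482 K/W
  R_plaster = L/(kA) = 0.140/(0.234·13.1) = 0.04567 K/W
  R_conv,out = 1/(hA) = 1/(14.1·13.1) = 0.005414 K/W
ΣR = 0.007943 + 0.08482 + 0.04567 + 0.005414 = 0.1438 K/W
Q = ΔT/ΣR = (23.7 °C − -5.08 °C)/0.1438 = 200 W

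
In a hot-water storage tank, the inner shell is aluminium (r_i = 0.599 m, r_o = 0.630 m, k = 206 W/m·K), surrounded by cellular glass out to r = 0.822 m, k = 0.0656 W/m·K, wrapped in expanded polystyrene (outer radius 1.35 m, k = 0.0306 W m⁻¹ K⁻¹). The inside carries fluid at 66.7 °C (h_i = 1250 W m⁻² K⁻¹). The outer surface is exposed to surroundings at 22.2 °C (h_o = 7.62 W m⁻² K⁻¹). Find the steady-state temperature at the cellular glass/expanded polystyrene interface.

T = 54.9 °C

Treat each layer as a resistance in series:
  R_conv,in = 1/(4πr²h) = 1/(4π·0.599²·1250) = 1.774×10^-4 K/W
  R_aluminium = (1/0.599 − 1/0.630)/(4πk) = 0.08215/(4π·206) = 3.173×10^-5 K/W
  R_cellular glass = (1/0.630 − 1/0.822)/(4πk) = 0.3708/(4π·0.0656) = 0.4498 K/W
  R_expanded polystyrene = (1/0.822 − 1/1.35)/(4πk) = 0.4758/(4π·0.0306) = 1.237 K/W
  R_conv,out = 1/(4πr²h) = 1/(4π·1.35²·7.62) = 0.005730 K/W
ΣR = 1.774×10^-4 + 3.173×10^-5 + 0.4498 + 1.237 + 0.005730 = 1.693 K/W
Q = ΔT/ΣR = (66.7 °C − 22.2 °C)/1.693 = 26.28 W
From the inner boundary to the cellular glass/expanded polystyrene interface, ΣR_partial = 0.4500 K/W.
T_interface = T_in − Q·ΣR_partial = 66.7 °C − (26.28)(0.4500) = 54.9 °C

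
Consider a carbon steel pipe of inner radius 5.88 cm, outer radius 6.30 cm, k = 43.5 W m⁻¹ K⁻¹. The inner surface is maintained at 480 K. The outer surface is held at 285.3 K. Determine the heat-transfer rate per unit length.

Q' = 2πk·ΔT/ln(r₂/r₁) = 2π × 43.5 × 194.7 / ln(0.0630/0.0588) = 7.71×10^5 W/m

Q' = 771 kW/m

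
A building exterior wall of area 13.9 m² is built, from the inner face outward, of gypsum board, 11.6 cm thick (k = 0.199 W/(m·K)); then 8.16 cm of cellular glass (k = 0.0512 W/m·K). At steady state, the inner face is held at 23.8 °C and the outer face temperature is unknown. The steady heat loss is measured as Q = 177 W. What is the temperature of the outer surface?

Series resistances:
  R_gypsum board = L/(kA) = 0.116/(0.199·13.9) = 0.04194 K/W
  R_cellular glass = L/(kA) = 0.0816/(0.0512·13.9) = 0.1147 K/W
ΣR = 0.1566 K/W
ΔT = Q·ΣR = 177 × 0.1566 = 27.72 K
Heat flows outward, so T_out = T_in − ΔT = 23.8 − 27.72 = -3.92 °C

T_out = -3.92 °C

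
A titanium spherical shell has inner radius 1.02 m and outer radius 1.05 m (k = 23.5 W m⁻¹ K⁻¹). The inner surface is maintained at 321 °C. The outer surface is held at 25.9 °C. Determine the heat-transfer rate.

Q = 4πk·ΔT/(1/r₁ − 1/r₂) = 4π × 23.5 × 295.1 / (1/1.02 − 1/1.05) = 3.11×10^6 W

Q = 3.11×10^6 W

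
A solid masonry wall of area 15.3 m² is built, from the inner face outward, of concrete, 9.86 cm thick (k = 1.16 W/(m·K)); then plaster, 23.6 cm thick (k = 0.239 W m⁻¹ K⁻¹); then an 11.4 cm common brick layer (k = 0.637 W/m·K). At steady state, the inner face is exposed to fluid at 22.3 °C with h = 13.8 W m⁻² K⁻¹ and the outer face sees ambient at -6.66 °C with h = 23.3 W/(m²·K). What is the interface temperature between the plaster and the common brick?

Series thermal resistances, inner to outer:
  R_conv,in = 1/(hA) = 1/(13.8·15.3) = 0.004736 K/W
  R_concrete = L/(kA) = 0.0986/(1.16·15.3) = 0.005556 K/W
  R_plaster = L/(kA) = 0.236/(0.239·15.3) = 0.06454 K/W
  R_common brick = L/(kA) = 0.114/(0.637·15.3) = 0.01170 K/W
  R_conv,out = 1/(hA) = 1/(23.3·15.3) = 0.002805 K/W
ΣR = 0.004736 + 0.005556 + 0.06454 + 0.01170 + 0.002805 = 0.08934 K/W
Q = ΔT/ΣR = (22.3 °C − -6.66 °C)/0.08934 = 324.2 W
From the inner boundary to the plaster/common brick interface, ΣR_partial = 0.07483 K/W.
T_interface = T_in − Q·ΣR_partial = 22.3 °C − (324.2)(0.07483) = -1.96 °C

T = -1.96 °C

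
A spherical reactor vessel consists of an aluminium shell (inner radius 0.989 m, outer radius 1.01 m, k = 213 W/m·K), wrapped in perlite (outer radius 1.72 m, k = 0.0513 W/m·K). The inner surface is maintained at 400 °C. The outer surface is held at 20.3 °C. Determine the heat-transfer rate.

Series thermal resistances, inner to outer:
  R_aluminium = (1/0.989 − 1/1.01)/(4πk) = 0.02102/(4π·213) = 7.854×10^-6 K/W
  R_perlite = (1/1.01 − 1/1.72)/(4πk) = 0.4087/(4π·0.0513) = 0.6340 K/W
ΣR = 7.854×10^-6 + 0.6340 = 0.6340 K/W
Q = ΔT/ΣR = (400 °C − 20.3 °C)/0.6340 = 599 W

Q = 599 W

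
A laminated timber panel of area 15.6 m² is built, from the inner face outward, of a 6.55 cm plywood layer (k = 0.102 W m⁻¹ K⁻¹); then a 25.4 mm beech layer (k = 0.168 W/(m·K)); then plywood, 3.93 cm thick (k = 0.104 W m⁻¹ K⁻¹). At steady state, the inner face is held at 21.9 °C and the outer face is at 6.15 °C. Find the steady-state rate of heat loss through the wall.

Q = 210 W

Resistance network (inner→outer):
  R_plywood = L/(kA) = 0.0655/(0.102·15.6) = 0.04116 K/W
  R_beech = L/(kA) = 0.0254/(0.168·15.6) = 0.009692 K/W
  R_plywood = L/(kA) = 0.0393/(0.104·15.6) = 0.02422 K/W
ΣR = 0.04116 + 0.009692 + 0.02422 = 0.07507 K/W
Q = ΔT/ΣR = (21.9 °C − 6.15 °C)/0.07507 = 210 W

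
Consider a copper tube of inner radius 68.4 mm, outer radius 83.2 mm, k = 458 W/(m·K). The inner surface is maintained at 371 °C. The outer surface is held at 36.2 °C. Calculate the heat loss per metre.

Q' = 4920 kW/m

Q' = 2πk·ΔT/ln(r₂/r₁) = 2π × 458 × 334.8 / ln(0.0832/0.0684) = 4.92×10^6 W/m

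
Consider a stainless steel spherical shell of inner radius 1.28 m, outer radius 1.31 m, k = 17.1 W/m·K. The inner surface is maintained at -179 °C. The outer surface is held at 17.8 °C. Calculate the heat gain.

Q = 2.36×10^6 W

Q = 4πk·ΔT/(1/r₁ − 1/r₂) = 4π × 17.1 × 196.8 / (1/1.28 − 1/1.31) = 2.36×10^6 W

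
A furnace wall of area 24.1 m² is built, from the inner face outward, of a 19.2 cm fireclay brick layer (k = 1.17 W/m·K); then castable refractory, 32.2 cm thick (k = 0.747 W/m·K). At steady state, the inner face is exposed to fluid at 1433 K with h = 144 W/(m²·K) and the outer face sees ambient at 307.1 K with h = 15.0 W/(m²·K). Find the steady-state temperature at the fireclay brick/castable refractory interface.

T = 1145 K

Treat each layer as a resistance in series:
  R_conv,in = 1/(hA) = 1/(144·24.1) = 2.882×10^-4 K/W
  R_fireclay brick = L/(kA) = 0.192/(1.17·24.1) = 0.006809 K/W
  R_castable refractory = L/(kA) = 0.322/(0.747·24.1) = 0.01789 K/W
  R_conv,out = 1/(hA) = 1/(15.0·24.1) = 0.002766 K/W
ΣR = 2.882×10^-4 + 0.006809 + 0.01789 + 0.002766 = 0.02775 K/W
Q = ΔT/ΣR = (1433 K − 307.1 K)/0.02775 = 40570 W
From the inner boundary to the fireclay brick/castable refractory interface, ΣR_partial = 0.007097 K/W.
T_interface = T_in − Q·ΣR_partial = 1433 K − (40570)(0.007097) = 1145 K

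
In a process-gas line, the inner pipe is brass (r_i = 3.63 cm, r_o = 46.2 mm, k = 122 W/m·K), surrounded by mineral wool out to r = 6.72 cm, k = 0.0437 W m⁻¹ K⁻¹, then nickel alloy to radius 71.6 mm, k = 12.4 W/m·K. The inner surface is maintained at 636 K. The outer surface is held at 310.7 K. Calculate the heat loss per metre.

Resistance network (inner→outer):
  R'_brass = ln(0.0462/0.0363)/(2πk) = 0.2412/(2π·122) = 3.146×10^-4 m·K/W
  R'_mineral wool = ln(0.0672/0.0462)/(2πk) = 0.3747/(2π·0.0437) = 1.365 m·K/W
  R'_nickel alloy = ln(0.0716/0.0672)/(2πk) = 0.06342/(2π·12.4) = 8.140×10^-4 m·K/W
ΣR = 3.146×10^-4 + 1.365 + 8.140×10^-4 = 1.366 m·K/W
Q' = ΔT/ΣR = (636 K − 310.7 K)/1.366 = 238 W/m

Q' = 238 W/m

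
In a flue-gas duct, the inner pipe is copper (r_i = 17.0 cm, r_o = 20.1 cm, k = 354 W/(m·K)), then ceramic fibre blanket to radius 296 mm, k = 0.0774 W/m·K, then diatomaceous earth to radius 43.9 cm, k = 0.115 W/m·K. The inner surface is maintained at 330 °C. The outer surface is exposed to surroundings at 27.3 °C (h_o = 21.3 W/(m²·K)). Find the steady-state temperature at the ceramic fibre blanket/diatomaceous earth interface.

T = 153 °C

Series thermal resistances, inner to outer:
  R'_copper = ln(0.201/0.170)/(2πk) = 0.1675/(2π·354) = 7.531×10^-5 m·K/W
  R'_ceramic fibre blanket = ln(0.296/0.201)/(2πk) = 0.3871/(2π·0.0774) = 0.7959 m·K/W
  R'_diatomaceous earth = ln(0.439/0.296)/(2πk) = 0.3941/(2π·0.115) = 0.5455 m·K/W
  R'_conv,out = 1/(2πr h) = 1/(2π·0.439·21.3) = 0.01702 m·K/W
ΣR = 7.531×10^-5 + 0.7959 + 0.5455 + 0.01702 = 1.358 m·K/W
Q' = ΔT/ΣR = (330 °C − 27.3 °C)/1.358 = 222.9 W/m
From the inner boundary to the ceramic fibre blanket/diatomaceous earth interface, ΣR_partial = 0.7960 m·K/W.
T_interface = T_in − Q'·ΣR_partial = 330 °C − (222.9)(0.7960) = 153 °C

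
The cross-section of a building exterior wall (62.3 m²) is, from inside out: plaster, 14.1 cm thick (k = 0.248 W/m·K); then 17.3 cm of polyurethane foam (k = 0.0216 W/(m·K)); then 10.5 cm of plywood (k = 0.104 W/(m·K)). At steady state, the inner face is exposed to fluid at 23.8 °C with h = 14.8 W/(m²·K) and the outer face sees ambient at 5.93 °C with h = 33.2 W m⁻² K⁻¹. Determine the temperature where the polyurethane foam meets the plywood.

Treat each layer as a resistance in series:
  R_conv,in = 1/(hA) = 1/(14.8·62.3) = 0.001085 K/W
  R_plaster = L/(kA) = 0.141/(0.248·62.3) = 0.009126 K/W
  R_polyurethane foam = L/(kA) = 0.173/(0.0216·62.3) = 0.1286 K/W
  R_plywood = L/(kA) = 0.105/(0.104·62.3) = 0.01621 K/W
  R_conv,out = 1/(hA) = 1/(33.2·62.3) = 4.835×10^-4 K/W
ΣR = 0.001085 + 0.009126 + 0.1286 + 0.01621 + 4.835×10^-4 = 0.1555 K/W
Q = ΔT/ΣR = (23.8 °C − 5.93 °C)/0.1555 = 114.9 W
From the inner boundary to the polyurethane foam/plywood interface, ΣR_partial = 0.1388 K/W.
T_interface = T_in − Q·ΣR_partial = 23.8 °C − (114.9)(0.1388) = 7.85 °C

T = 7.85 °C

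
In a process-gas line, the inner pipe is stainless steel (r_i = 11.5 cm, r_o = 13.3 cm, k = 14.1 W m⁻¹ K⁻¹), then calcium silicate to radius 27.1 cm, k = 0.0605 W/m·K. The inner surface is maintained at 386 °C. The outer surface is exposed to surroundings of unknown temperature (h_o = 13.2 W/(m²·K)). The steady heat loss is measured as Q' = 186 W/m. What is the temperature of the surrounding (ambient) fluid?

Sum the resistances:
  R'_stainless steel = ln(0.133/0.115)/(2πk) = 0.1454/(2π·14.1) = 0.001641 m·K/W
  R'_calcium silicate = ln(0.271/0.133)/(2πk) = 0.7118/(2π·0.0605) = 1.872 m·K/W
  R'_conv,out = 1/(2πr h) = 1/(2π·0.271·13.2) = 0.04449 m·K/W
ΣR = 1.919 m·K/W
ΔT = Q'·ΣR = 186 × 1.919 = 356.9 K
Heat flows outward, so T_out = T_in − ΔT = 386 − 356.9 = 29.1 °C

T_out = 29.1 °C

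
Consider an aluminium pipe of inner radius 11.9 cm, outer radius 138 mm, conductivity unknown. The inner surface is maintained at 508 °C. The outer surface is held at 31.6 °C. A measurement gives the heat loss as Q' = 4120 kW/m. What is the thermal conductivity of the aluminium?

ΣR = ΔT/Q' = |508 − 31.6|/4.12×10^6 = 1.156×10^-4 m·K/W
ln(r₂/r₁)/(2πk) = 1.156×10^-4 ⇒ k = 0.1481/(2π·1.156×10^-4) = 204 W/m·K

k = 204 W/m·K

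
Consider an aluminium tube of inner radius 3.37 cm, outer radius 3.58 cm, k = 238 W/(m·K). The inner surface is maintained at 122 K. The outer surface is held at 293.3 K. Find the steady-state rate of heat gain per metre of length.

Q' = 2πk·ΔT/ln(r₂/r₁) = 2π × 238 × 171.3 / ln(0.0358/0.0337) = 4.24×10^6 W/m

Q' = 4240 kW/m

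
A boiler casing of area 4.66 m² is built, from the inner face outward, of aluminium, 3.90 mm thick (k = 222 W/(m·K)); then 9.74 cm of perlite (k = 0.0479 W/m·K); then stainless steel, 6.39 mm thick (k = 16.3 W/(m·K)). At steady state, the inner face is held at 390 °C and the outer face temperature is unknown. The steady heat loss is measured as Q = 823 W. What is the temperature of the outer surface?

Sum the resistances:
  R_aluminium = L/(kA) = 0.00390/(222·4.66) = 3.770×10^-6 K/W
  R_perlite = L/(kA) = 0.0974/(0.0479·4.66) = 0.4364 K/W
  R_stainless steel = L/(kA) = 0.00639/(16.3·4.66) = 8.413×10^-5 K/W
ΣR = 0.4364 K/W
ΔT = Q·ΣR = 823 × 0.4364 = 359.2 K
Heat flows outward, so T_out = T_in − ΔT = 390 − 359.2 = 30.8 °C

T_out = 30.8 °C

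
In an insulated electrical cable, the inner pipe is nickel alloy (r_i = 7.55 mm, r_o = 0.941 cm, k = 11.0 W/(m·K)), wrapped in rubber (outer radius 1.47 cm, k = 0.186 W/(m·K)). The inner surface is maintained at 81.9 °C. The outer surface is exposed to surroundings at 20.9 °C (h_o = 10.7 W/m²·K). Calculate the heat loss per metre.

Treat each layer as a resistance in series:
  R'_nickel alloy = ln(0.00941/0.00755)/(2πk) = 0.2202/(2π·11.0) = 0.003186 m·K/W
  R'_rubber = ln(0.0147/0.00941)/(2πk) = 0.4461/(2π·0.186) = 0.3817 m·K/W
  R'_conv,out = 1/(2πr h) = 1/(2π·0.0147·10.7) = 1.012 m·K/W
ΣR = 0.003186 + 0.3817 + 1.012 = 1.397 m·K/W
Q' = ΔT/ΣR = (81.9 °C − 20.9 °C)/1.397 = 43.7 W/m

Q' = 43.7 W/m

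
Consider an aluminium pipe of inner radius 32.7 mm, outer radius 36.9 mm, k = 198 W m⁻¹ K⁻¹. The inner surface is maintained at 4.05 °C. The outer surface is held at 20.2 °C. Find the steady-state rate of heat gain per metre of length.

Q' = 166 kW/m

Q' = 2πk·ΔT/ln(r₂/r₁) = 2π × 198 × 16.15 / ln(0.0369/0.0327) = 1.66×10^5 W/m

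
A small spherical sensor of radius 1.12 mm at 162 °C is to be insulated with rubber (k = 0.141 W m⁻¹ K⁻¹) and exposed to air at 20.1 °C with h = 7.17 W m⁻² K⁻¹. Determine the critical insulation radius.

For a sphere, r_cr = 2k_ins/h = 2·0.141/7.17 = 0.0393 m = 3.93 cm

r_cr = 3.93 cm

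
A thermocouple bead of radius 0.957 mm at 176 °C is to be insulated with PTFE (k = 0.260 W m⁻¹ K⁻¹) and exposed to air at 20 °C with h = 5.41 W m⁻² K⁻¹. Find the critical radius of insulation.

r_cr = 9.61 cm

For a sphere, r_cr = 2k_ins/h = 2·0.260/5.41 = 0.0961 m = 9.61 cm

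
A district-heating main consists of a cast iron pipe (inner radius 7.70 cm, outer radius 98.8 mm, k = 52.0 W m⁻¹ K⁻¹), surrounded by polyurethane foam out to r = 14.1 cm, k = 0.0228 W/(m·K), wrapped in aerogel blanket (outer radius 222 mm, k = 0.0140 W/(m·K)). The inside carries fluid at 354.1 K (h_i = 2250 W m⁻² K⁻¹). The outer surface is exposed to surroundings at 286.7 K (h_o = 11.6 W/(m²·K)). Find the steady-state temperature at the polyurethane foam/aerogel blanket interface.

Treat each layer as a resistance in series:
  R'_conv,in = 1/(2πr h) = 1/(2π·0.0770·2250) = 9.186×10^-4 m·K/W
  R'_cast iron = ln(0.0988/0.0770)/(2πk) = 0.2493/(2π·52.0) = 7.630×10^-4 m·K/W
  R'_polyurethane foam = ln(0.141/0.0988)/(2πk) = 0.3557/(2π·0.0228) = 2.483 m·K/W
  R'_aerogel blanket = ln(0.222/0.141)/(2πk) = 0.4539/(2π·0.0140) = 5.160 m·K/W
  R'_conv,out = 1/(2πr h) = 1/(2π·0.222·11.6) = 0.06180 m·K/W
ΣR = 9.186×10^-4 + 7.630×10^-4 + 2.483 + 5.160 + 0.06180 = 7.706 m·K/W
Q' = ΔT/ΣR = (354.1 K − 286.7 K)/7.706 = 8.746 W/m
From the inner boundary to the polyurethane foam/aerogel blanket interface, ΣR_partial = 2.485 m·K/W.
T_interface = T_in − Q'·ΣR_partial = 354.1 K − (8.746)(2.485) = 332.4 K

T = 332.4 K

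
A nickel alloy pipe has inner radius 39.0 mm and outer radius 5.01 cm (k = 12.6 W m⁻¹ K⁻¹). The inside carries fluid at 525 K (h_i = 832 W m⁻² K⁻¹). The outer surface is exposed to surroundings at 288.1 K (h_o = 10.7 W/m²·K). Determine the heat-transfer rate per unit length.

Series thermal resistances, inner to outer:
  R'_conv,in = 1/(2πr h) = 1/(2π·0.0390·832) = 0.004905 m·K/W
  R'_nickel alloy = ln(0.0501/0.0390)/(2πk) = 0.2505/(2π·12.6) = 0.003164 m·K/W
  R'_conv,out = 1/(2πr h) = 1/(2π·0.0501·10.7) = 0.2969 m·K/W
ΣR = 0.004905 + 0.003164 + 0.2969 = 0.3050 m·K/W
Q' = ΔT/ΣR = (525 K − 288.1 K)/0.3050 = 777 W/m

Q' = 777 W/m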